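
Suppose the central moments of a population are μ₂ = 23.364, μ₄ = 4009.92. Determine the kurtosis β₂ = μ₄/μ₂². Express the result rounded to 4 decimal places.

μ₂² = 23.364² = 545.87650
μ₄/μ₂² = 4009.92 / 545.87650 = 7.34584
β₂ ≈ 7.3458

7.3458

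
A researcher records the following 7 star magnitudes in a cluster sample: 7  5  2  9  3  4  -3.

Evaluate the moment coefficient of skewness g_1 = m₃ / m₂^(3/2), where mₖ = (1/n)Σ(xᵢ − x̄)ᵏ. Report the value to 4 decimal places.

-0.5082

x̄ = (7 + 5 + 2 + 9 + 3 + 4 - 3) / 7 = 3.8571
deviations (xᵢ − x̄): 3.1429, 1.1429, -1.8571, 5.1429, -0.8571, 0.1429, -6.8571
Σ(xᵢ − x̄)² = 88.8571 ⇒ m₂ = 88.8571/7 = 12.69388
Σ(xᵢ − x̄)³ = -160.8980 ⇒ m₃ = -160.8980/7 = -22.98542
m₂^(3/2) = 12.69388^(1.5) = 45.22634
g_1 = m₃ / m₂^(3/2) = -22.98542 / 45.22634 ≈ -0.5082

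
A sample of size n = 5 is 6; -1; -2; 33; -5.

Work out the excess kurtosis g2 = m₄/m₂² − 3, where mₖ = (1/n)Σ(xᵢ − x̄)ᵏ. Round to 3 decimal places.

-0.094

x̄ = 6.2000
Σ(xᵢ − x̄)² = 962.8000 ⇒ m₂ = 192.56000
Σ(xᵢ − x̄)⁴ = 538812.4960 ⇒ m₄ = 107762.49920
m₂² = 37079.35360
g2 = m₄/m₂² − 3 = 2.90627 − 3 ≈ -0.094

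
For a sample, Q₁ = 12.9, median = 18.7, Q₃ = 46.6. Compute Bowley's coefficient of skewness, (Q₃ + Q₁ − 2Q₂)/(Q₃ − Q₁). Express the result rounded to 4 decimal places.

numerator: Q₃ + Q₁ − 2Q₂ = 46.6 + 12.9 − 2×18.7 = 22.1000
denominator: Q₃ − Q₁ = 46.6 − 12.9 = 33.7000
Bowley skewness = 22.1000 / 33.7000 ≈ 0.6558

0.6558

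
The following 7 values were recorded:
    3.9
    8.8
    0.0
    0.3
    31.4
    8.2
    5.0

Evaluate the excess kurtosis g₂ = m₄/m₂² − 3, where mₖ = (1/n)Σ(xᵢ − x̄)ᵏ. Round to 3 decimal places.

1.284

x̄ = 8.2286
Σ(xᵢ − x̄)² = 696.9743 ⇒ m₂ = 99.56776
Σ(xᵢ − x̄)⁴ = 297273.8670 ⇒ m₄ = 42467.69528
m₂² = 9913.73786
g₂ = m₄/m₂² − 3 = 4.28372 − 3 ≈ 1.284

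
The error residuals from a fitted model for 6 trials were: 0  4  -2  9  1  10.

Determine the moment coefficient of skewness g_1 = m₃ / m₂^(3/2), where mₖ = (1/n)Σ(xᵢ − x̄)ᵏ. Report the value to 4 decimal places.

x̄ = (0 + 4 - 2 + 9 + 1 + 10) / 6 = 3.6667
deviations (xᵢ − x̄): -3.6667, 0.3333, -5.6667, 5.3333, -2.6667, 6.3333
Σ(xᵢ − x̄)² = 121.3333 ⇒ m₂ = 121.3333/6 = 20.22222
Σ(xᵢ − x̄)³ = 155.5556 ⇒ m₃ = 155.5556/6 = 25.92593
m₂^(3/2) = 20.22222^(1.5) = 90.93756
g_1 = m₃ / m₂^(3/2) = 25.92593 / 90.93756 ≈ 0.2851

0.2851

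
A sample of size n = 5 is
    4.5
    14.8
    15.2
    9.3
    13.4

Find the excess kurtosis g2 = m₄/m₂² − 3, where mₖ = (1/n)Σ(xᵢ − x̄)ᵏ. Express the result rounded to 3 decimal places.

x̄ = 11.4400
Σ(xᵢ − x̄)² = 82.0120 ⇒ m₂ = 16.40240
Σ(xᵢ − x̄)⁴ = 2682.7898 ⇒ m₄ = 536.55796
m₂² = 269.03873
g2 = m₄/m₂² − 3 = 1.99435 − 3 ≈ -1.006

-1.006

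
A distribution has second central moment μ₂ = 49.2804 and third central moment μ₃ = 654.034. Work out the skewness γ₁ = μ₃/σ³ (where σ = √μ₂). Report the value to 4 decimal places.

σ = √μ₂ = √49.2804 = 7.02000
σ³ = μ₂^(3/2) = 345.94841
γ₁ = μ₃/σ³ = 654.034 / 345.94841 ≈ 1.8906

1.8906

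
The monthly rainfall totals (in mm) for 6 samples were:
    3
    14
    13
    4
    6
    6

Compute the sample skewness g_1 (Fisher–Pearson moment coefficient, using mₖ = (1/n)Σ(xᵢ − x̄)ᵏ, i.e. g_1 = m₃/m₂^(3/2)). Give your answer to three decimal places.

x̄ = (3 + 14 + 13 + 4 + 6 + 6) / 6 = 7.6667
deviations (xᵢ − x̄): -4.6667, 6.3333, 5.3333, -3.6667, -1.6667, -1.6667
Σ(xᵢ − x̄)² = 109.3333 ⇒ m₂ = 109.3333/6 = 18.22222
Σ(xᵢ − x̄)³ = 245.5556 ⇒ m₃ = 245.5556/6 = 40.92593
m₂^(3/2) = 18.22222^(1.5) = 77.78610
g_1 = m₃ / m₂^(3/2) = 40.92593 / 77.78610 ≈ 0.526

0.526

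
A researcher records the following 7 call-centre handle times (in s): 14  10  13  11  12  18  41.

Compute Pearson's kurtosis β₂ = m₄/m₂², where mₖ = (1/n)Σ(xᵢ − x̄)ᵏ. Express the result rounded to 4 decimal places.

x̄ = 17.0000
Σ(xᵢ − x̄)² = 712.0000 ⇒ m₂ = 101.71429
Σ(xᵢ − x̄)⁴ = 336436.0000 ⇒ m₄ = 48062.28571
m₂² = 10345.79592
β₂ = m₄/m₂² = 48062.28571 / 10345.79592 ≈ 4.6456

4.6456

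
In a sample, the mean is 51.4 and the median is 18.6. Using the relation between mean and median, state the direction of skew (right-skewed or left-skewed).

mean − median = 51.4 − 18.6 = 32.8
mean > median ⇒ the longer tail is on the right ⇒ right-skewed (positively skewed).

right-skewed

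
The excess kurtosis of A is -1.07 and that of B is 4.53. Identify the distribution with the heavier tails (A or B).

B

Higher excess kurtosis ⇒ heavier tails relative to the normal distribution.
-1.07 vs 4.53: the larger is 4.53, so B has heavier tails. (B is leptokurtic — heavier-than-normal tails; the other is platykurtic.)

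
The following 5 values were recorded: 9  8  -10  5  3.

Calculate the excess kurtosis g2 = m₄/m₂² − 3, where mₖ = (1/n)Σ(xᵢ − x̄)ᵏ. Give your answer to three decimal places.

x̄ = 3.0000
Σ(xᵢ − x̄)² = 234.0000 ⇒ m₂ = 46.80000
Σ(xᵢ − x̄)⁴ = 30498.0000 ⇒ m₄ = 6099.60000
m₂² = 2190.24000
g2 = m₄/m₂² − 3 = 2.78490 − 3 ≈ -0.215

-0.215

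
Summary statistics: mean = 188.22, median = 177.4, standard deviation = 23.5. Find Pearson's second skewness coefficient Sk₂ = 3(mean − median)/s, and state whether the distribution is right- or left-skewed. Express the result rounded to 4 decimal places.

1.3813, right-skewed

Sk₂ = 3(188.22 − 177.4) / 23.5 = 3 × 10.8200 / 23.5
    = 32.4600 / 23.5 ≈ 1.3813
Sk₂ > 0 ⇒ mean > median ⇒ right-skewed (positive skew).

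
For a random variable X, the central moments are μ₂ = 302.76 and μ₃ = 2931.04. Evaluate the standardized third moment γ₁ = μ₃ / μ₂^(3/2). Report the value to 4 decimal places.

0.5564

σ = √μ₂ = √302.76 = 17.40000
σ³ = μ₂^(3/2) = 5268.02400
γ₁ = μ₃/σ³ = 2931.04 / 5268.02400 ≈ 0.5564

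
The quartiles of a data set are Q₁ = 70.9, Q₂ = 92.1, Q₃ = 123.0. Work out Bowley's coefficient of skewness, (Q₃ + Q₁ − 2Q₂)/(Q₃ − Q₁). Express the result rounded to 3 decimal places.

numerator: Q₃ + Q₁ − 2Q₂ = 123.0 + 70.9 − 2×92.1 = 9.7000
denominator: Q₃ − Q₁ = 123.0 − 70.9 = 52.1000
Bowley skewness = 9.7000 / 52.1000 ≈ 0.186

0.186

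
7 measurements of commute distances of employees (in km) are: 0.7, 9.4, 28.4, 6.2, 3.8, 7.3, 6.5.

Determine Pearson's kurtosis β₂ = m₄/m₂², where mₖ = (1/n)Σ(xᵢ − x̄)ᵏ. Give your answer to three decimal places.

4.381

x̄ = 8.9000
Σ(xᵢ − x̄)² = 489.3600 ⇒ m₂ = 69.90857
Σ(xᵢ − x̄)⁴ = 149880.7380 ⇒ m₄ = 21411.53400
m₂² = 4887.20836
β₂ = m₄/m₂² = 21411.53400 / 4887.20836 ≈ 4.381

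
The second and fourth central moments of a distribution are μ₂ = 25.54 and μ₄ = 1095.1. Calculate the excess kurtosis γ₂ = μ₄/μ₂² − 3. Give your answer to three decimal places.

-1.321

μ₂² = 25.54² = 652.29160
μ₄/μ₂² = 1095.1 / 652.29160 = 1.67885
γ₂ = 1.67885 − 3 ≈ -1.321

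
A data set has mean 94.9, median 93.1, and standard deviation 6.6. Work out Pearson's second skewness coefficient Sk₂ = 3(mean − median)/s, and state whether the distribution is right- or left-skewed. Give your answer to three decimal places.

Sk₂ = 3(94.9 − 93.1) / 6.6 = 3 × 1.8000 / 6.6
    = 5.4000 / 6.6 ≈ 0.818
Sk₂ > 0 ⇒ mean > median ⇒ right-skewed (positive skew).

0.818, right-skewed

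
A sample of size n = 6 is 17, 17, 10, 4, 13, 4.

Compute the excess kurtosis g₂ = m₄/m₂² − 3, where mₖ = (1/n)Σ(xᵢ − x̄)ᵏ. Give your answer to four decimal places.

-1.5719

x̄ = 10.8333
Σ(xᵢ − x̄)² = 174.8333 ⇒ m₂ = 29.13889
Σ(xᵢ − x̄)⁴ = 7275.4861 ⇒ m₄ = 1212.58102
m₂² = 849.07485
g₂ = m₄/m₂² − 3 = 1.42812 − 3 ≈ -1.5719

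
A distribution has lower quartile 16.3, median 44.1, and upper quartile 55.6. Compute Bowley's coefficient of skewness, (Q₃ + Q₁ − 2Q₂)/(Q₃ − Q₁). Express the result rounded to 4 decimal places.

numerator: Q₃ + Q₁ − 2Q₂ = 55.6 + 16.3 − 2×44.1 = -16.3000
denominator: Q₃ − Q₁ = 55.6 − 16.3 = 39.3000
Bowley skewness = -16.3000 / 39.3000 ≈ -0.4148

-0.4148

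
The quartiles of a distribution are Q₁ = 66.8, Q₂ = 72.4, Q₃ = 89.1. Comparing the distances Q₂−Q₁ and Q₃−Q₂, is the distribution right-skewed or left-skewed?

Q₂ − Q₁ = 5.6;  Q₃ − Q₂ = 16.7
Q₃ − Q₂ > Q₂ − Q₁ ⇒ the upper half is more spread out ⇒ right-skewed.

right-skewed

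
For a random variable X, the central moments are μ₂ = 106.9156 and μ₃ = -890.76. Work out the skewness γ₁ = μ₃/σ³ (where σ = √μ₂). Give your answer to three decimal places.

σ = √μ₂ = √106.9156 = 10.34000
σ³ = μ₂^(3/2) = 1105.50730
γ₁ = μ₃/σ³ = -890.76 / 1105.50730 ≈ -0.806

-0.806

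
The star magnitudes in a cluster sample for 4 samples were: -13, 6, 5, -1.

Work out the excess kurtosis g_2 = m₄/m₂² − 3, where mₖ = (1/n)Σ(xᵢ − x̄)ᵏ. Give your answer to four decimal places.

-1.0363

x̄ = -0.7500
Σ(xᵢ − x̄)² = 228.7500 ⇒ m₂ = 57.18750
Σ(xᵢ − x̄)⁴ = 25687.8281 ⇒ m₄ = 6421.95703
m₂² = 3270.41016
g_2 = m₄/m₂² − 3 = 1.96365 − 3 ≈ -1.0363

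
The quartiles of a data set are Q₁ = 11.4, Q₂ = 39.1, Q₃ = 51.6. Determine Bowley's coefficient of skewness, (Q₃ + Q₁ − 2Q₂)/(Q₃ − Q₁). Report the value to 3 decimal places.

-0.378

numerator: Q₃ + Q₁ − 2Q₂ = 51.6 + 11.4 − 2×39.1 = -15.2000
denominator: Q₃ − Q₁ = 51.6 − 11.4 = 40.2000
Bowley skewness = -15.2000 / 40.2000 ≈ -0.378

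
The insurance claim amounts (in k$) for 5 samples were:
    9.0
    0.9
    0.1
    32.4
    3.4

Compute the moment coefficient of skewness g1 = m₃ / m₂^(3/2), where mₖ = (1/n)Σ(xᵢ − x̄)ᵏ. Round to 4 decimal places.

x̄ = (9.0 + 0.9 + 0.1 + 32.4 + 3.4) / 5 = 9.1600
deviations (xᵢ − x̄): -0.1600, -8.2600, -9.0600, 23.2400, -5.7600
Σ(xᵢ − x̄)² = 723.6120 ⇒ m₂ = 723.6120/5 = 144.72240
Σ(xᵢ − x̄)³ = 11053.5238 ⇒ m₃ = 11053.5238/5 = 2210.70475
m₂^(3/2) = 144.72240^(1.5) = 1741.01949
g1 = m₃ / m₂^(3/2) = 2210.70475 / 1741.01949 ≈ 1.2698

1.2698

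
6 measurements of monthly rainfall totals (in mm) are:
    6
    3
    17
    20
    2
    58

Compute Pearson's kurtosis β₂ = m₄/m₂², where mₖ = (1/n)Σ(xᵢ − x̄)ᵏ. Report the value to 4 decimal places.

3.3459

x̄ = 17.6667
Σ(xᵢ − x̄)² = 2229.3333 ⇒ m₂ = 371.55556
Σ(xᵢ − x̄)⁴ = 2771477.7778 ⇒ m₄ = 461912.96296
m₂² = 138053.53086
β₂ = m₄/m₂² = 461912.96296 / 138053.53086 ≈ 3.3459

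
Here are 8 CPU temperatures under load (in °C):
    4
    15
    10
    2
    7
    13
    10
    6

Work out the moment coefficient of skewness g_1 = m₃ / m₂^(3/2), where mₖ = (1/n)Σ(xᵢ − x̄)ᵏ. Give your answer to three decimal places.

x̄ = (4 + 15 + 10 + 2 + 7 + 13 + 10 + 6) / 8 = 8.3750
deviations (xᵢ − x̄): -4.3750, 6.6250, 1.6250, -6.3750, -1.3750, 4.6250, 1.6250, -2.3750
Σ(xᵢ − x̄)² = 137.8750 ⇒ m₂ = 137.8750/8 = 17.23438
Σ(xᵢ − x̄)³ = 39.4688 ⇒ m₃ = 39.4688/8 = 4.93359
m₂^(3/2) = 17.23438^(1.5) = 71.54731
g_1 = m₃ / m₂^(3/2) = 4.93359 / 71.54731 ≈ 0.069

0.069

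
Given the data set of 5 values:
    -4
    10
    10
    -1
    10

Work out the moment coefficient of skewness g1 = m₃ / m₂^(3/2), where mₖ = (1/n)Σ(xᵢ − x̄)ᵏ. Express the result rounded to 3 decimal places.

x̄ = (-4 + 10 + 10 - 1 + 10) / 5 = 5.0000
deviations (xᵢ − x̄): -9.0000, 5.0000, 5.0000, -6.0000, 5.0000
Σ(xᵢ − x̄)² = 192.0000 ⇒ m₂ = 192.0000/5 = 38.40000
Σ(xᵢ − x̄)³ = -570.0000 ⇒ m₃ = -570.0000/5 = -114.00000
m₂^(3/2) = 38.40000^(1.5) = 237.95610
g1 = m₃ / m₂^(3/2) = -114.00000 / 237.95610 ≈ -0.479

-0.479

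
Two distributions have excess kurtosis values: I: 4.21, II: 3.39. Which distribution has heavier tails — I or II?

Higher excess kurtosis ⇒ heavier tails relative to the normal distribution.
4.21 vs 3.39: the larger is 4.21, so I has heavier tails.

I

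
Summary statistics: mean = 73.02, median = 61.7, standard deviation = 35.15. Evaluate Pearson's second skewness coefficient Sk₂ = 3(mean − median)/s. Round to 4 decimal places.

0.9661

Sk₂ = 3(73.02 − 61.7) / 35.15 = 3 × 11.3200 / 35.15
    = 33.9600 / 35.15 ≈ 0.9661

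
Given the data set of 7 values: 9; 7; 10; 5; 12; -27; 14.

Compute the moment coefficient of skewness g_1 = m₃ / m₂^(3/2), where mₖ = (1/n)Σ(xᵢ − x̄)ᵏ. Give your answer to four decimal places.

-1.8522

x̄ = (9 + 7 + 10 + 5 + 12 - 27 + 14) / 7 = 4.2857
deviations (xᵢ − x̄): 4.7143, 2.7143, 5.7143, 0.7143, 7.7143, -31.2857, 9.7143
Σ(xᵢ − x̄)² = 1195.4286 ⇒ m₂ = 1195.4286/7 = 170.77551
Σ(xᵢ − x̄)³ = -28934.8163 ⇒ m₃ = -28934.8163/7 = -4133.54519
m₂^(3/2) = 170.77551^(1.5) = 2231.71323
g_1 = m₃ / m₂^(3/2) = -4133.54519 / 2231.71323 ≈ -1.8522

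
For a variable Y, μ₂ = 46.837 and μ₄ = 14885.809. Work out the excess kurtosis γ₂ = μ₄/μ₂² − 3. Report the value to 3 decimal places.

μ₂² = 46.837² = 2193.70457
μ₄/μ₂² = 14885.809 / 2193.70457 = 6.78569
γ₂ = 6.78569 − 3 ≈ 3.786

3.786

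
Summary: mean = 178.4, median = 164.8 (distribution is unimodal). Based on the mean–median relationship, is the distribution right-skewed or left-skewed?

mean − median = 178.4 − 164.8 = 13.6
mean > median ⇒ the longer tail is on the right ⇒ right-skewed (positively skewed).

right-skewed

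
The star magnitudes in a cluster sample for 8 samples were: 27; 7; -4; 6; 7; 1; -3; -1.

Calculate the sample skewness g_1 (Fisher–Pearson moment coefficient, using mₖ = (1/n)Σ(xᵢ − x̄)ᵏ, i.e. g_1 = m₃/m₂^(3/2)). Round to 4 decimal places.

x̄ = (27 + 7 - 4 + 6 + 7 + 1 - 3 - 1) / 8 = 5.0000
deviations (xᵢ − x̄): 22.0000, 2.0000, -9.0000, 1.0000, 2.0000, -4.0000, -8.0000, -6.0000
Σ(xᵢ − x̄)² = 690.0000 ⇒ m₂ = 690.0000/8 = 86.25000
Σ(xᵢ − x̄)³ = 9144.0000 ⇒ m₃ = 9144.0000/8 = 1143.00000
m₂^(3/2) = 86.25000^(1.5) = 801.01132
g_1 = m₃ / m₂^(3/2) = 1143.00000 / 801.01132 ≈ 1.4269

1.4269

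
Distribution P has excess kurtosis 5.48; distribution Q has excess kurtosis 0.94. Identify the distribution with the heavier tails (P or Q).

Higher excess kurtosis ⇒ heavier tails relative to the normal distribution.
5.48 vs 0.94: the larger is 5.48, so P has heavier tails.

P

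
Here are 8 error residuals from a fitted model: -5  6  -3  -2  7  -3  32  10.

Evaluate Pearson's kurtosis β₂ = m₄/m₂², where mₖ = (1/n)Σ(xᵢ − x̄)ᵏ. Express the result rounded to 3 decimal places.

3.996

x̄ = 5.2500
Σ(xᵢ − x̄)² = 1035.5000 ⇒ m₂ = 129.43750
Σ(xᵢ − x̄)⁴ = 535614.4063 ⇒ m₄ = 66951.80078
m₂² = 16754.06641
β₂ = m₄/m₂² = 66951.80078 / 16754.06641 ≈ 3.996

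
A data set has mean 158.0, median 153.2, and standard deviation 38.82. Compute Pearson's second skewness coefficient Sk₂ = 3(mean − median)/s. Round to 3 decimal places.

0.371

Sk₂ = 3(158.0 − 153.2) / 38.82 = 3 × 4.8000 / 38.82
    = 14.4000 / 38.82 ≈ 0.371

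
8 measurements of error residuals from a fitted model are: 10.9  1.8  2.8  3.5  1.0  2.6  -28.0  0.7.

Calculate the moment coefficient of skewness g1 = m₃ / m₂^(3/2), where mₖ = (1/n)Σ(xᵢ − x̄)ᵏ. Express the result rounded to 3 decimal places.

-1.882

x̄ = (10.9 + 1.8 + 2.8 + 3.5 + 1.0 + 2.6 - 28.0 + 0.7) / 8 = -0.5875
deviations (xᵢ − x̄): 11.4875, 2.3875, 3.3875, 4.0875, 1.5875, 3.1875, -27.4125, 1.2875
Σ(xᵢ − x̄)² = 931.6288 ⇒ m₂ = 931.6288/8 = 116.45359
Σ(xᵢ − x̄)³ = -18923.7751 ⇒ m₃ = -18923.7751/8 = -2365.47189
m₂^(3/2) = 116.45359^(1.5) = 1256.69343
g1 = m₃ / m₂^(3/2) = -2365.47189 / 1256.69343 ≈ -1.882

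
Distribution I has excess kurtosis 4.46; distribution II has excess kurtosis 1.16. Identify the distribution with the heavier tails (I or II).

I

Higher excess kurtosis ⇒ heavier tails relative to the normal distribution.
4.46 vs 1.16: the larger is 4.46, so I has heavier tails.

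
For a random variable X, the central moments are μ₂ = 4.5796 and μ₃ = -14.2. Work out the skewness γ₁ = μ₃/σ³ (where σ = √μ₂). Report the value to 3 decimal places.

-1.449

σ = √μ₂ = √4.5796 = 2.14000
σ³ = μ₂^(3/2) = 9.80034
γ₁ = μ₃/σ³ = -14.2 / 9.80034 ≈ -1.449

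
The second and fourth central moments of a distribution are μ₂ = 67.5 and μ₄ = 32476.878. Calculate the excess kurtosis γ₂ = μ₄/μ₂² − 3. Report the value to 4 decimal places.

4.1280

μ₂² = 67.5² = 4556.25000
μ₄/μ₂² = 32476.878 / 4556.25000 = 7.12798
γ₂ = 7.12798 − 3 ≈ 4.1280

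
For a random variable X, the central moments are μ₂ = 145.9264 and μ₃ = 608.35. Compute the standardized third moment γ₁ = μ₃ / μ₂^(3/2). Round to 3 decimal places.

0.345

σ = √μ₂ = √145.9264 = 12.08000
σ³ = μ₂^(3/2) = 1762.79091
γ₁ = μ₃/σ³ = 608.35 / 1762.79091 ≈ 0.345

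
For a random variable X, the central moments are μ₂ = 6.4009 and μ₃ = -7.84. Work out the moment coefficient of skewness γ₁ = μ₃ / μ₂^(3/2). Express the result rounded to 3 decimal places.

σ = √μ₂ = √6.4009 = 2.53000
σ³ = μ₂^(3/2) = 16.19428
γ₁ = μ₃/σ³ = -7.84 / 16.19428 ≈ -0.484

-0.484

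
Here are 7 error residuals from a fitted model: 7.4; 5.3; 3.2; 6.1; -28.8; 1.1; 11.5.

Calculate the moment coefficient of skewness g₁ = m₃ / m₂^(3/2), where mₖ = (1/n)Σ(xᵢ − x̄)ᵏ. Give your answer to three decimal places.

-1.788

x̄ = (7.4 + 5.3 + 3.2 + 6.1 - 28.8 + 1.1 + 11.5) / 7 = 0.8286
deviations (xᵢ − x̄): 6.5714, 4.4714, 2.3714, 5.2714, -29.6286, 0.2714, 10.6714
Σ(xᵢ − x̄)² = 1088.3943 ⇒ m₂ = 1088.3943/7 = 155.48490
Σ(xᵢ − x̄)³ = -24261.2351 ⇒ m₃ = -24261.2351/7 = -3465.89073
m₂^(3/2) = 155.48490^(1.5) = 1938.79691
g₁ = m₃ / m₂^(3/2) = -3465.89073 / 1938.79691 ≈ -1.788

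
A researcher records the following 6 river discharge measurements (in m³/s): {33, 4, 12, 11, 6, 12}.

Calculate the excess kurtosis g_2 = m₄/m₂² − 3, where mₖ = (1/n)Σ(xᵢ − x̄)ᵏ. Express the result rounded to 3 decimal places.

0.529

x̄ = 13.0000
Σ(xᵢ − x̄)² = 536.0000 ⇒ m₂ = 89.33333
Σ(xᵢ − x̄)⁴ = 168980.0000 ⇒ m₄ = 28163.33333
m₂² = 7980.44444
g_2 = m₄/m₂² − 3 = 3.52904 − 3 ≈ 0.529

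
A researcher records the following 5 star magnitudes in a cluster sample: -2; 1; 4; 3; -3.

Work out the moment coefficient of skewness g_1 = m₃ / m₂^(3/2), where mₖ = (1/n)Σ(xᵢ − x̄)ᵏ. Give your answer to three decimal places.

x̄ = (-2 + 1 + 4 + 3 - 3) / 5 = 0.6000
deviations (xᵢ − x̄): -2.6000, 0.4000, 3.4000, 2.4000, -3.6000
Σ(xᵢ − x̄)² = 37.2000 ⇒ m₂ = 37.2000/5 = 7.44000
Σ(xᵢ − x̄)³ = -11.0400 ⇒ m₃ = -11.0400/5 = -2.20800
m₂^(3/2) = 7.44000^(1.5) = 20.29361
g_1 = m₃ / m₂^(3/2) = -2.20800 / 20.29361 ≈ -0.109

-0.109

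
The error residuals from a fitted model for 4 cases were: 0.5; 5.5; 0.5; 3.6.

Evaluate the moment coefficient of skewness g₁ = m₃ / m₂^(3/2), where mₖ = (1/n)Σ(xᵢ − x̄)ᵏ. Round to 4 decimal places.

x̄ = (0.5 + 5.5 + 0.5 + 3.6) / 4 = 2.5250
deviations (xᵢ − x̄): -2.0250, 2.9750, -2.0250, 1.0750
Σ(xᵢ − x̄)² = 18.2075 ⇒ m₂ = 18.2075/4 = 4.55188
Σ(xᵢ − x̄)³ = 10.9654 ⇒ m₃ = 10.9654/4 = 2.74134
m₂^(3/2) = 4.55188^(1.5) = 9.71148
g₁ = m₃ / m₂^(3/2) = 2.74134 / 9.71148 ≈ 0.2823

0.2823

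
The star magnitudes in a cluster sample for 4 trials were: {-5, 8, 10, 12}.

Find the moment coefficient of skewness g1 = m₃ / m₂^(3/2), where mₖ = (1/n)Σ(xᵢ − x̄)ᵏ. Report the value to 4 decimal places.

-1.0006

x̄ = (-5 + 8 + 10 + 12) / 4 = 6.2500
deviations (xᵢ − x̄): -11.2500, 1.7500, 3.7500, 5.7500
Σ(xᵢ − x̄)² = 176.7500 ⇒ m₂ = 176.7500/4 = 44.18750
Σ(xᵢ − x̄)³ = -1175.6250 ⇒ m₃ = -1175.6250/4 = -293.90625
m₂^(3/2) = 44.18750^(1.5) = 293.73057
g1 = m₃ / m₂^(3/2) = -293.90625 / 293.73057 ≈ -1.0006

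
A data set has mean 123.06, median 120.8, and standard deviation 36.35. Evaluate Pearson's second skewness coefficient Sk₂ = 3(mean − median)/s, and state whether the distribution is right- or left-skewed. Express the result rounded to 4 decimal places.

Sk₂ = 3(123.06 − 120.8) / 36.35 = 3 × 2.2600 / 36.35
    = 6.7800 / 36.35 ≈ 0.1865
Sk₂ > 0 ⇒ mean > median ⇒ right-skewed (positive skew).

0.1865, right-skewed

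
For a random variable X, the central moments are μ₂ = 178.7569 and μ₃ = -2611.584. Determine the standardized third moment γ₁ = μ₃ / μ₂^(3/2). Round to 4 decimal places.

-1.0927

σ = √μ₂ = √178.7569 = 13.37000
σ³ = μ₂^(3/2) = 2389.97975
γ₁ = μ₃/σ³ = -2611.584 / 2389.97975 ≈ -1.0927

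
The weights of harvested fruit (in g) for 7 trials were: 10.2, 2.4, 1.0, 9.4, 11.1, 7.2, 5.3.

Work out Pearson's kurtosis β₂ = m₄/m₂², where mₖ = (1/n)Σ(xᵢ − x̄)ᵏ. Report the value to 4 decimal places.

x̄ = 6.6571
Σ(xᵢ − x̄)² = 92.0771 ⇒ m₂ = 13.15388
Σ(xᵢ − x̄)⁴ = 1959.9164 ⇒ m₄ = 279.98805
m₂² = 173.02449
β₂ = m₄/m₂² = 279.98805 / 173.02449 ≈ 1.6182

1.6182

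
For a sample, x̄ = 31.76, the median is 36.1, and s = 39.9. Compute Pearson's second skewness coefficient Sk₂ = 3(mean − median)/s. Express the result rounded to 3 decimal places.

Sk₂ = 3(31.76 − 36.1) / 39.9 = 3 × -4.3400 / 39.9
    = -13.0200 / 39.9 ≈ -0.326

-0.326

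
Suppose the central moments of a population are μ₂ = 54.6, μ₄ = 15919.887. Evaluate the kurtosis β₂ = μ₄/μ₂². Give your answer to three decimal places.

μ₂² = 54.6² = 2981.16000
μ₄/μ₂² = 15919.887 / 2981.16000 = 5.34017
β₂ ≈ 5.340

5.340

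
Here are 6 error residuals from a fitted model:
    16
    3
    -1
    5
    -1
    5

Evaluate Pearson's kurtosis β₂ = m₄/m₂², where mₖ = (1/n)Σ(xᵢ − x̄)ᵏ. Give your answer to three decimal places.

3.034

x̄ = 4.5000
Σ(xᵢ − x̄)² = 195.5000 ⇒ m₂ = 32.58333
Σ(xᵢ − x̄)⁴ = 19325.3750 ⇒ m₄ = 3220.89583
m₂² = 1061.67361
β₂ = m₄/m₂² = 3220.89583 / 1061.67361 ≈ 3.034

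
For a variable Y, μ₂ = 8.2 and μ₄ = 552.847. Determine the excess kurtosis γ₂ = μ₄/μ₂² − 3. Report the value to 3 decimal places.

μ₂² = 8.2² = 67.24000
μ₄/μ₂² = 552.847 / 67.24000 = 8.22200
γ₂ = 8.22200 − 3 ≈ 5.222

5.222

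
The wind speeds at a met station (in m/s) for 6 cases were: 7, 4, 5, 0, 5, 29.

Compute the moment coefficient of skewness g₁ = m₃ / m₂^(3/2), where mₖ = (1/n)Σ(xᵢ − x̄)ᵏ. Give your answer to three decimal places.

x̄ = (7 + 4 + 5 + 0 + 5 + 29) / 6 = 8.3333
deviations (xᵢ − x̄): -1.3333, -4.3333, -3.3333, -8.3333, -3.3333, 20.6667
Σ(xᵢ − x̄)² = 539.3333 ⇒ m₂ = 539.3333/6 = 89.88889
Σ(xᵢ − x̄)³ = 8090.4444 ⇒ m₃ = 8090.4444/6 = 1348.40741
m₂^(3/2) = 89.88889^(1.5) = 852.23432
g₁ = m₃ / m₂^(3/2) = 1348.40741 / 852.23432 ≈ 1.582

1.582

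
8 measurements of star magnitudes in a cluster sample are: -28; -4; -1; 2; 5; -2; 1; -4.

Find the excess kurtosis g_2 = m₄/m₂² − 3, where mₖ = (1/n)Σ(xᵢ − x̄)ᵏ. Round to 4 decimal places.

2.1935

x̄ = -3.8750
Σ(xᵢ − x̄)² = 730.8750 ⇒ m₂ = 91.35938
Σ(xᵢ − x̄)⁴ = 346783.0254 ⇒ m₄ = 43347.87817
m₂² = 8346.53540
g_2 = m₄/m₂² − 3 = 5.19352 − 3 ≈ 2.1935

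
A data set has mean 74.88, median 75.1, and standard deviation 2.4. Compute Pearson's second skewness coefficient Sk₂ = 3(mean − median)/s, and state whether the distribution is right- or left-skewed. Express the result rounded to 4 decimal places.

Sk₂ = 3(74.88 − 75.1) / 2.4 = 3 × -0.2200 / 2.4
    = -0.6600 / 2.4 ≈ -0.2750
Sk₂ < 0 ⇒ mean < median ⇒ left-skewed (negative skew).

-0.2750, left-skewed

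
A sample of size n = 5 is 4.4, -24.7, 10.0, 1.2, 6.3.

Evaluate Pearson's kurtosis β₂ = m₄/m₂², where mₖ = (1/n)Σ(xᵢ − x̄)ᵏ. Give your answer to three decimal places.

x̄ = -0.5600
Σ(xᵢ − x̄)² = 769.0120 ⇒ m₂ = 153.80240
Σ(xᵢ − x̄)⁴ = 354850.1642 ⇒ m₄ = 70970.03284
m₂² = 23655.17825
β₂ = m₄/m₂² = 70970.03284 / 23655.17825 ≈ 3.000

3.000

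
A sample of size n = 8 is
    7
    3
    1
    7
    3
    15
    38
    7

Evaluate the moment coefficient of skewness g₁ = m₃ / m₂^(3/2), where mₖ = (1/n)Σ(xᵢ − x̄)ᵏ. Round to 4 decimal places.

1.7672

x̄ = (7 + 3 + 1 + 7 + 3 + 15 + 38 + 7) / 8 = 10.1250
deviations (xᵢ − x̄): -3.1250, -7.1250, -9.1250, -3.1250, -7.1250, 4.8750, 27.8750, -3.1250
Σ(xᵢ − x̄)² = 1014.8750 ⇒ m₂ = 1014.8750/8 = 126.85938
Σ(xᵢ − x̄)³ = 20200.4063 ⇒ m₃ = 20200.4063/8 = 2525.05078
m₂^(3/2) = 126.85938^(1.5) = 1428.84083
g₁ = m₃ / m₂^(3/2) = 2525.05078 / 1428.84083 ≈ 1.7672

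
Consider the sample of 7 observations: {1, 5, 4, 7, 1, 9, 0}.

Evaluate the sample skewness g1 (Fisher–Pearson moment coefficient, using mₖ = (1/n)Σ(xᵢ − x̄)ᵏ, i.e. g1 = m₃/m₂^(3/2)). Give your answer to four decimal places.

x̄ = (1 + 5 + 4 + 7 + 1 + 9 + 0) / 7 = 3.8571
deviations (xᵢ − x̄): -2.8571, 1.1429, 0.1429, 3.1429, -2.8571, 5.1429, -3.8571
Σ(xᵢ − x̄)² = 68.8571 ⇒ m₂ = 68.8571/7 = 9.83673
Σ(xᵢ − x̄)³ = 64.5306 ⇒ m₃ = 64.5306/7 = 9.21866
m₂^(3/2) = 9.83673^(1.5) = 30.85151
g1 = m₃ / m₂^(3/2) = 9.21866 / 30.85151 ≈ 0.2988

0.2988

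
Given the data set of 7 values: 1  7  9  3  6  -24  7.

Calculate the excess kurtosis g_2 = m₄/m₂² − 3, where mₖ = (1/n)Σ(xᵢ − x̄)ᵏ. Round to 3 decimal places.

x̄ = 1.2857
Σ(xᵢ − x̄)² = 789.4286 ⇒ m₂ = 112.77551
Σ(xᵢ − x̄)⁴ = 414967.0845 ⇒ m₄ = 59281.01208
m₂² = 12718.31570
g_2 = m₄/m₂² − 3 = 4.66107 − 3 ≈ 1.661

1.661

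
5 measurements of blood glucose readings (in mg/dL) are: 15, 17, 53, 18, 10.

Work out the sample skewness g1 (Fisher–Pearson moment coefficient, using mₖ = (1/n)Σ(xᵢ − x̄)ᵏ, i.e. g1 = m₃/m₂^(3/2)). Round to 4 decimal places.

x̄ = (15 + 17 + 53 + 18 + 10) / 5 = 22.6000
deviations (xᵢ − x̄): -7.6000, -5.6000, 30.4000, -4.6000, -12.6000
Σ(xᵢ − x̄)² = 1193.2000 ⇒ m₂ = 1193.2000/5 = 238.64000
Σ(xᵢ − x̄)³ = 25382.1600 ⇒ m₃ = 25382.1600/5 = 5076.43200
m₂^(3/2) = 238.64000^(1.5) = 3686.50528
g1 = m₃ / m₂^(3/2) = 5076.43200 / 3686.50528 ≈ 1.3770

1.3770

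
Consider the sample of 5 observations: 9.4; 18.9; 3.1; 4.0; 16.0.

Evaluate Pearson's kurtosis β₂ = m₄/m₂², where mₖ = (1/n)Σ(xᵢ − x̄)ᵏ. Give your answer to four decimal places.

1.3672

x̄ = 10.2800
Σ(xᵢ − x̄)² = 198.7880 ⇒ m₂ = 39.75760
Σ(xᵢ − x̄)⁴ = 10805.2746 ⇒ m₄ = 2161.05492
m₂² = 1580.66676
β₂ = m₄/m₂² = 2161.05492 / 1580.66676 ≈ 1.3672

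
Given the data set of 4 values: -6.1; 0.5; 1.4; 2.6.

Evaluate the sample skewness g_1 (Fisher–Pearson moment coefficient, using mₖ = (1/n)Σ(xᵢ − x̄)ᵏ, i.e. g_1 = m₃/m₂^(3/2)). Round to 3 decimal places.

x̄ = (-6.1 + 0.5 + 1.4 + 2.6) / 4 = -0.4000
deviations (xᵢ − x̄): -5.7000, 0.9000, 1.8000, 3.0000
Σ(xᵢ − x̄)² = 45.5400 ⇒ m₂ = 45.5400/4 = 11.38500
Σ(xᵢ − x̄)³ = -151.6320 ⇒ m₃ = -151.6320/4 = -37.90800
m₂^(3/2) = 11.38500^(1.5) = 38.41489
g_1 = m₃ / m₂^(3/2) = -37.90800 / 38.41489 ≈ -0.987

-0.987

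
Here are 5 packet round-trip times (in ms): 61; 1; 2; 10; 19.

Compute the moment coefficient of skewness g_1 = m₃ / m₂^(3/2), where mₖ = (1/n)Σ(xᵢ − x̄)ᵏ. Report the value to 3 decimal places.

1.204

x̄ = (61 + 1 + 2 + 10 + 19) / 5 = 18.6000
deviations (xᵢ − x̄): 42.4000, -17.6000, -16.6000, -8.6000, 0.4000
Σ(xᵢ − x̄)² = 2457.2000 ⇒ m₂ = 2457.2000/5 = 491.44000
Σ(xᵢ − x̄)³ = 65562.9600 ⇒ m₃ = 65562.9600/5 = 13112.59200
m₂^(3/2) = 491.44000^(1.5) = 10894.46112
g_1 = m₃ / m₂^(3/2) = 13112.59200 / 10894.46112 ≈ 1.204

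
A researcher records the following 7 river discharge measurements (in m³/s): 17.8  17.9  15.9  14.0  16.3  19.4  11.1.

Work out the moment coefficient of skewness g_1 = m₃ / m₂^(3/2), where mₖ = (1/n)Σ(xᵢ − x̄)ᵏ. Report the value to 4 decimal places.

-0.6809

x̄ = (17.8 + 17.9 + 15.9 + 14.0 + 16.3 + 19.4 + 11.1) / 7 = 16.0571
deviations (xᵢ − x̄): 1.7429, 1.8429, -0.1571, -2.0571, 0.2429, 3.3429, -4.9571
Σ(xᵢ − x̄)² = 46.4971 ⇒ m₂ = 46.4971/7 = 6.64245
Σ(xᵢ − x̄)³ = -81.6002 ⇒ m₃ = -81.6002/7 = -11.65718
m₂^(3/2) = 6.64245^(1.5) = 17.11955
g_1 = m₃ / m₂^(3/2) = -11.65718 / 17.11955 ≈ -0.6809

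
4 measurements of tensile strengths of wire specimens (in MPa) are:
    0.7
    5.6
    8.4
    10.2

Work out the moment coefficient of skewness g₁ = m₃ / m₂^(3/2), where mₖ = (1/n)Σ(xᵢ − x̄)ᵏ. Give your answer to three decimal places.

-0.519

x̄ = (0.7 + 5.6 + 8.4 + 10.2) / 4 = 6.2250
deviations (xᵢ − x̄): -5.5250, -0.6250, 2.1750, 3.9750
Σ(xᵢ − x̄)² = 51.4475 ⇒ m₂ = 51.4475/4 = 12.86187
Σ(xᵢ − x̄)³ = -95.8016 ⇒ m₃ = -95.8016/4 = -23.95041
m₂^(3/2) = 12.86187^(1.5) = 46.12713
g₁ = m₃ / m₂^(3/2) = -23.95041 / 46.12713 ≈ -0.519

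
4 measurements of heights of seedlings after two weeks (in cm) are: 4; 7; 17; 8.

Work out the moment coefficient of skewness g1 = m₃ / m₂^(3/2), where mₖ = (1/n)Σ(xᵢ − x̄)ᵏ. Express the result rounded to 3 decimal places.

0.830

x̄ = (4 + 7 + 17 + 8) / 4 = 9.0000
deviations (xᵢ − x̄): -5.0000, -2.0000, 8.0000, -1.0000
Σ(xᵢ − x̄)² = 94.0000 ⇒ m₂ = 94.0000/4 = 23.50000
Σ(xᵢ − x̄)³ = 378.0000 ⇒ m₃ = 378.0000/4 = 94.50000
m₂^(3/2) = 23.50000^(1.5) = 113.92048
g1 = m₃ / m₂^(3/2) = 94.50000 / 113.92048 ≈ 0.830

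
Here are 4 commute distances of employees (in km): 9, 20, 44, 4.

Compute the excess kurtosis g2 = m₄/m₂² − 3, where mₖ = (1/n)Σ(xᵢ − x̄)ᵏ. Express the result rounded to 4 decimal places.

x̄ = 19.2500
Σ(xᵢ − x̄)² = 950.7500 ⇒ m₂ = 237.68750
Σ(xᵢ − x̄)⁴ = 440356.5781 ⇒ m₄ = 110089.14453
m₂² = 56495.34766
g2 = m₄/m₂² − 3 = 1.94864 − 3 ≈ -1.0514

-1.0514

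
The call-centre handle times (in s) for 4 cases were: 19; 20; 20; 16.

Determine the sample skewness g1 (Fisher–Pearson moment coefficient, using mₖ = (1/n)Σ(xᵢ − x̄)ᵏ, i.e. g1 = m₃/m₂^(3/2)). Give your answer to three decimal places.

x̄ = (19 + 20 + 20 + 16) / 4 = 18.7500
deviations (xᵢ − x̄): 0.2500, 1.2500, 1.2500, -2.7500
Σ(xᵢ − x̄)² = 10.7500 ⇒ m₂ = 10.7500/4 = 2.68750
Σ(xᵢ − x̄)³ = -16.8750 ⇒ m₃ = -16.8750/4 = -4.21875
m₂^(3/2) = 2.68750^(1.5) = 4.40578
g1 = m₃ / m₂^(3/2) = -4.21875 / 4.40578 ≈ -0.958

-0.958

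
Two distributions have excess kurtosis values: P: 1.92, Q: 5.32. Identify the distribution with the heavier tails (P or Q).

Q

Higher excess kurtosis ⇒ heavier tails relative to the normal distribution.
1.92 vs 5.32: the larger is 5.32, so Q has heavier tails.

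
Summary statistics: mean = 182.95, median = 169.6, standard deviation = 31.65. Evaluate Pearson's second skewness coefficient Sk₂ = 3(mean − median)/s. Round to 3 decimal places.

Sk₂ = 3(182.95 − 169.6) / 31.65 = 3 × 13.3500 / 31.65
    = 40.0500 / 31.65 ≈ 1.265

1.265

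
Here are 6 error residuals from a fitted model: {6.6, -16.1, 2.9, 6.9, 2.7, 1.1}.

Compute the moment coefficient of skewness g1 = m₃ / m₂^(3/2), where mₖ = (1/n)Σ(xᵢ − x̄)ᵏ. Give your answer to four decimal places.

-1.4999

x̄ = (6.6 - 16.1 + 2.9 + 6.9 + 2.7 + 1.1) / 6 = 0.6833
deviations (xᵢ − x̄): 5.9167, -16.7833, 2.2167, 6.2167, 2.0167, 0.4167
Σ(xᵢ − x̄)² = 364.4883 ⇒ m₂ = 364.4883/6 = 60.74806
Σ(xᵢ − x̄)³ = -4260.9886 ⇒ m₃ = -4260.9886/6 = -710.16476
m₂^(3/2) = 60.74806^(1.5) = 473.47666
g1 = m₃ / m₂^(3/2) = -710.16476 / 473.47666 ≈ -1.4999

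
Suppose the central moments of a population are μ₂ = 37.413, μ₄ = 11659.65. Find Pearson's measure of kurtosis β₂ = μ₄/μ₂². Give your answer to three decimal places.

μ₂² = 37.413² = 1399.73257
μ₄/μ₂² = 11659.65 / 1399.73257 = 8.32991
β₂ ≈ 8.330

8.330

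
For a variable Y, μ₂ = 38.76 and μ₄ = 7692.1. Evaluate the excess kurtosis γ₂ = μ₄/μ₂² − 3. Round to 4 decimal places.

μ₂² = 38.76² = 1502.33760
μ₄/μ₂² = 7692.1 / 1502.33760 = 5.12009
γ₂ = 5.12009 − 3 ≈ 2.1201

2.1201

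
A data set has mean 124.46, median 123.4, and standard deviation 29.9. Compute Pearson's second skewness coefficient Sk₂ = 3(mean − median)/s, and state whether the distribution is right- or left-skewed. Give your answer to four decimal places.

0.1064, right-skewed

Sk₂ = 3(124.46 − 123.4) / 29.9 = 3 × 1.0600 / 29.9
    = 3.1800 / 29.9 ≈ 0.1064
Sk₂ > 0 ⇒ mean > median ⇒ right-skewed (positive skew).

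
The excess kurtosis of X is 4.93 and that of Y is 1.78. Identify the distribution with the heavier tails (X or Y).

X

Higher excess kurtosis ⇒ heavier tails relative to the normal distribution.
4.93 vs 1.78: the larger is 4.93, so X has heavier tails.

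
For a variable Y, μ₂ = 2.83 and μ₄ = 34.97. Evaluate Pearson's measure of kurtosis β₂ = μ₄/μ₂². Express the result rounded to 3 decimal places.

4.366

μ₂² = 2.83² = 8.00890
μ₄/μ₂² = 34.97 / 8.00890 = 4.36639
β₂ ≈ 4.366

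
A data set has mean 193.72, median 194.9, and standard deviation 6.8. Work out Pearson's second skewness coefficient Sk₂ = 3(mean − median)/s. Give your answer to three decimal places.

Sk₂ = 3(193.72 − 194.9) / 6.8 = 3 × -1.1800 / 6.8
    = -3.5400 / 6.8 ≈ -0.521

-0.521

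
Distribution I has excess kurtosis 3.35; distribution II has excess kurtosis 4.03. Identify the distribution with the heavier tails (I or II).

II

Higher excess kurtosis ⇒ heavier tails relative to the normal distribution.
3.35 vs 4.03: the larger is 4.03, so II has heavier tails.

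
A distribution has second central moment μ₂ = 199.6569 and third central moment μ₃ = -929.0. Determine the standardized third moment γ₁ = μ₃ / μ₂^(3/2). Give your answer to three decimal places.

-0.329

σ = √μ₂ = √199.6569 = 14.13000
σ³ = μ₂^(3/2) = 2821.15200
γ₁ = μ₃/σ³ = -929.0 / 2821.15200 ≈ -0.329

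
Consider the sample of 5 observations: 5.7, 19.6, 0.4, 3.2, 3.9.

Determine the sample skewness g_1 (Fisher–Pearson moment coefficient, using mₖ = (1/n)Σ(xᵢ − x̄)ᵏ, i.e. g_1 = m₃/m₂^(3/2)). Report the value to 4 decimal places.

1.2586

x̄ = (5.7 + 19.6 + 0.4 + 3.2 + 3.9) / 5 = 6.5600
deviations (xᵢ − x̄): -0.8600, 13.0400, -6.1600, -3.3600, -2.6600
Σ(xᵢ − x̄)² = 227.0920 ⇒ m₂ = 227.0920/5 = 45.41840
Σ(xᵢ − x̄)³ = 1926.2074 ⇒ m₃ = 1926.2074/5 = 385.24147
m₂^(3/2) = 45.41840^(1.5) = 306.08902
g_1 = m₃ / m₂^(3/2) = 385.24147 / 306.08902 ≈ 1.2586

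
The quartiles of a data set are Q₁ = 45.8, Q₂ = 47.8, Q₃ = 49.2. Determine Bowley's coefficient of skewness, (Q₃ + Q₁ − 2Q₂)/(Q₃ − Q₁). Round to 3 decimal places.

numerator: Q₃ + Q₁ − 2Q₂ = 49.2 + 45.8 − 2×47.8 = -0.6000
denominator: Q₃ − Q₁ = 49.2 − 45.8 = 3.4000
Bowley skewness = -0.6000 / 3.4000 ≈ -0.176

-0.176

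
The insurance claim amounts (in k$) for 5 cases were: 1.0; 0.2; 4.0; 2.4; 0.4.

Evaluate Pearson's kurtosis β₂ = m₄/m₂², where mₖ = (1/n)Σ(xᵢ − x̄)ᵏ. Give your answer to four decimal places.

x̄ = 1.6000
Σ(xᵢ − x̄)² = 10.1600 ⇒ m₂ = 2.03200
Σ(xᵢ − x̄)⁴ = 39.6320 ⇒ m₄ = 7.92640
m₂² = 4.12902
β₂ = m₄/m₂² = 7.92640 / 4.12902 ≈ 1.9197

1.9197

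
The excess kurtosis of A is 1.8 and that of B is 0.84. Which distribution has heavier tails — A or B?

Higher excess kurtosis ⇒ heavier tails relative to the normal distribution.
1.8 vs 0.84: the larger is 1.8, so A has heavier tails.

A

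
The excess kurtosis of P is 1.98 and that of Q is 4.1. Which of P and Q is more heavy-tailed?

Q

Higher excess kurtosis ⇒ heavier tails relative to the normal distribution.
1.98 vs 4.1: the larger is 4.1, so Q has heavier tails.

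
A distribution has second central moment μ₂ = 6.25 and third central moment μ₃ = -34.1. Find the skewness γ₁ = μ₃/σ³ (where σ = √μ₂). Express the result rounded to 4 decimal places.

σ = √μ₂ = √6.25 = 2.50000
σ³ = μ₂^(3/2) = 15.62500
γ₁ = μ₃/σ³ = -34.1 / 15.62500 ≈ -2.1824

-2.1824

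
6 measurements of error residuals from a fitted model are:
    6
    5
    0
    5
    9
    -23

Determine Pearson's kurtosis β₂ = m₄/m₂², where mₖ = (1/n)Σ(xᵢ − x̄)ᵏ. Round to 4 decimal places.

3.7731

x̄ = 0.3333
Σ(xᵢ − x̄)² = 695.3333 ⇒ m₂ = 115.88889
Σ(xᵢ − x̄)⁴ = 304041.1111 ⇒ m₄ = 50673.51852
m₂² = 13430.23457
β₂ = m₄/m₂² = 50673.51852 / 13430.23457 ≈ 3.7731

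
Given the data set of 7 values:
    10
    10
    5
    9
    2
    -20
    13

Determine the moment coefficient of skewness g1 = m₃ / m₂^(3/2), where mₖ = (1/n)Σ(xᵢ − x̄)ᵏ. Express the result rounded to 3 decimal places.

x̄ = (10 + 10 + 5 + 9 + 2 - 20 + 13) / 7 = 4.1429
deviations (xᵢ − x̄): 5.8571, 5.8571, 0.8571, 4.8571, -2.1429, -24.1429, 8.8571
Σ(xᵢ − x̄)² = 758.8571 ⇒ m₂ = 758.8571/7 = 108.40816
Σ(xᵢ − x̄)³ = -12870.2449 ⇒ m₃ = -12870.2449/7 = -1838.60641
m₂^(3/2) = 108.40816^(1.5) = 1128.73757
g1 = m₃ / m₂^(3/2) = -1838.60641 / 1128.73757 ≈ -1.629

-1.629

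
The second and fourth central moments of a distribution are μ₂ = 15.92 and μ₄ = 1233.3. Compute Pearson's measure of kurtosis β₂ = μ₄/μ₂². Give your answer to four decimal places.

4.8661

μ₂² = 15.92² = 253.44640
μ₄/μ₂² = 1233.3 / 253.44640 = 4.86612
β₂ ≈ 4.8661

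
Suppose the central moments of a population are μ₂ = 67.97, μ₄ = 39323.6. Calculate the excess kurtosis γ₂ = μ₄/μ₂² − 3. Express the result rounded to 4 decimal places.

μ₂² = 67.97² = 4619.92090
μ₄/μ₂² = 39323.6 / 4619.92090 = 8.51175
γ₂ = 8.51175 − 3 ≈ 5.5117

5.5117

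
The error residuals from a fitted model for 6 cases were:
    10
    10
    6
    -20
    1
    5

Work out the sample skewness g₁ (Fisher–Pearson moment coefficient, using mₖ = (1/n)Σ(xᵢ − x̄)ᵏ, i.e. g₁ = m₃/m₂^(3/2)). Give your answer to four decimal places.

-1.4492

x̄ = (10 + 10 + 6 - 20 + 1 + 5) / 6 = 2.0000
deviations (xᵢ − x̄): 8.0000, 8.0000, 4.0000, -22.0000, -1.0000, 3.0000
Σ(xᵢ − x̄)² = 638.0000 ⇒ m₂ = 638.0000/6 = 106.33333
Σ(xᵢ − x̄)³ = -9534.0000 ⇒ m₃ = -9534.0000/6 = -1589.00000
m₂^(3/2) = 106.33333^(1.5) = 1096.48865
g₁ = m₃ / m₂^(3/2) = -1589.00000 / 1096.48865 ≈ -1.4492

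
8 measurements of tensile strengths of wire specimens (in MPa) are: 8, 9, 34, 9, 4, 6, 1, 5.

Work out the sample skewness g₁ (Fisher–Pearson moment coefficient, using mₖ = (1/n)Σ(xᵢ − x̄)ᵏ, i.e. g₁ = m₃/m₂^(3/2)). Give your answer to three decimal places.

1.945

x̄ = (8 + 9 + 34 + 9 + 4 + 6 + 1 + 5) / 8 = 9.5000
deviations (xᵢ − x̄): -1.5000, -0.5000, 24.5000, -0.5000, -5.5000, -3.5000, -8.5000, -4.5000
Σ(xᵢ − x̄)² = 738.0000 ⇒ m₂ = 738.0000/8 = 92.25000
Σ(xᵢ − x̄)³ = 13788.0000 ⇒ m₃ = 13788.0000/8 = 1723.50000
m₂^(3/2) = 92.25000^(1.5) = 886.03232
g₁ = m₃ / m₂^(3/2) = 1723.50000 / 886.03232 ≈ 1.945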